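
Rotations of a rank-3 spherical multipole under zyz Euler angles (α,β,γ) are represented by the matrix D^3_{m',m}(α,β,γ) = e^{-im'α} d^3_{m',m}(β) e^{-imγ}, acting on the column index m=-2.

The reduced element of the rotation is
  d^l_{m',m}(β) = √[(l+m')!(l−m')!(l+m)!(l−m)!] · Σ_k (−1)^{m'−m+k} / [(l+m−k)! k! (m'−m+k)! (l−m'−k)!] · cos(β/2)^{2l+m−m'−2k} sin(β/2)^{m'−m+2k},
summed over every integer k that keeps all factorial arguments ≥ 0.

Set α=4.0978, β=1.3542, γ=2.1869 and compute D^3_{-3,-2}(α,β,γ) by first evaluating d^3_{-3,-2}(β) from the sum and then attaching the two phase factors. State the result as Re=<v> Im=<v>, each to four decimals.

First d^3_{-3,-2}(β=1.3542), then the phase factors e^{-i(-3)α} and e^{-i(-2)γ}:
With c≡cos(β/2)=0.779393 and s≡sin(β/2)=0.626535, N=[1·720·1·120]^{1/2}=293.938769
k∈{1} keeps every argument non-negative
  k=1: (−1)^0·293.9388/(120)·0.7794^5·0.6265^1 = +0.441371
d^3_{-3,-2}(1.3542) = +0.441371
D = (+0.962974-0.269593i)·(+0.441371)·(-0.332157-0.943224i) = -0.253411-0.361374i

Re=-0.2534 Im=-0.3614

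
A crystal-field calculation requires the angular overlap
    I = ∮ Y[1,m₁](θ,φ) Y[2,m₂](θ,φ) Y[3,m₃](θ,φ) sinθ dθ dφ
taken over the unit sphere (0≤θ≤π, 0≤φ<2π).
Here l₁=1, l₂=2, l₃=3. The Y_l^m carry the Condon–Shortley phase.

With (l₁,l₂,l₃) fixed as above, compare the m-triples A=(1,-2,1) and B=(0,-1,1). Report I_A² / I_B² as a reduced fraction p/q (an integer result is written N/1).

Shared (l₁,l₂,l₃)=(1,2,3): N and (l;000)² cancel in I_A²/I_B².
A: Δ = 0!·2!·4!/7! = 1/105; Racah Σ t=0..0: t=0:+1/48 = 1/48; ⇒ 3j(1 2 3; 1 -2 1)² = 1/105, sgn +1
B: Δ = 0!·2!·4!/7! = 1/105; Racah Σ t=0..0: t=0:+1/6 = 1/6; ⇒ 3j(1 2 3; 0 -1 1)² = 8/105, sgn +1
I_A²/I_B² = (1/105)/(8/105) = 1/8

1/8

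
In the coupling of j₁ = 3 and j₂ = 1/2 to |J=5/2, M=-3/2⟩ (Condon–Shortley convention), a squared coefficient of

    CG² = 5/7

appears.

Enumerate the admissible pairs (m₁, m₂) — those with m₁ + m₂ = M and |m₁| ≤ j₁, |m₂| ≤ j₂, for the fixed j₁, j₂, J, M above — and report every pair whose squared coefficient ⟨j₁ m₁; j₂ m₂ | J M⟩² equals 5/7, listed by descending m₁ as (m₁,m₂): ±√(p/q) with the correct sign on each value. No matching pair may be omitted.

(-2,1/2): −√(5/7)

Admissible pairs with m₁+m₂ = M = -3/2: (-2,1/2), (-1,-1/2)
  (m₁,m₂)=(-1,-1/2): CG² = 2/7, CG = +√(2/7)
  (m₁,m₂)=(-2,1/2): CG² = 5/7, CG = −√(5/7)   ← matches the target
Pairs with CG² = 5/7: (-2,1/2): −√(5/7)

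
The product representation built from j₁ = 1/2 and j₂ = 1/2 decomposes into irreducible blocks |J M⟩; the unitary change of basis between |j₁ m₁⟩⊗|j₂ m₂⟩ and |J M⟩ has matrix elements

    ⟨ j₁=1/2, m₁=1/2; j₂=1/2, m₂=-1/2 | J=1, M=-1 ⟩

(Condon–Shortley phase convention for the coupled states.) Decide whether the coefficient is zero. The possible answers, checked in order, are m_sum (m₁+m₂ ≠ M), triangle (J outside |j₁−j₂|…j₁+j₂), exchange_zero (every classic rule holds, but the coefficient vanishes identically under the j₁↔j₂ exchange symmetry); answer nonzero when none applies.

m-sum: m₁+m₂ = 1/2+(-1/2) = 0, M = -1  ✗ ⇒ coefficient is 0

m_sum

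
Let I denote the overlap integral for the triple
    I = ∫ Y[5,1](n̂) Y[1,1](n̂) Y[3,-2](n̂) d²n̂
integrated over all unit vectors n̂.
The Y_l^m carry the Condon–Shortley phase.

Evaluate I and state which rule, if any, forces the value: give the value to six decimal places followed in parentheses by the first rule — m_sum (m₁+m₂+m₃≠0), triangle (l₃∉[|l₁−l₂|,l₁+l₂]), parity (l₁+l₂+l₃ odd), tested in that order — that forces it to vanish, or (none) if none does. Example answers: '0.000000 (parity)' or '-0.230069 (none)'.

0.000000 (triangle)

triangle: need 4≤l₃≤6, have 3; I=0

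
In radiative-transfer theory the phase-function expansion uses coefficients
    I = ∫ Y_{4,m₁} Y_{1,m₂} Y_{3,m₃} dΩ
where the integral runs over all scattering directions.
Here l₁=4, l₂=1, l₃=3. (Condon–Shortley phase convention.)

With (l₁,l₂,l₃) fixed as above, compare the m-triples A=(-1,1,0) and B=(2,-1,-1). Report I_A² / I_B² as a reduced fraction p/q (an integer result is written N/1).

2/3

Shared (l₁,l₂,l₃)=(4,1,3): N and (l;000)² cancel in I_A²/I_B².
A: Δ = 2!·6!·0!/9! = 1/252; Racah Σ t=2..2: t=2:+1/72 = 1/72; ⇒ 3j(4 1 3; -1 1 0)² = 5/126, sgn -1
B: Δ = 2!·6!·0!/9! = 1/252; Racah Σ t=0..0: t=0:+1/96 = 1/96; ⇒ 3j(4 1 3; 2 -1 -1)² = 5/84, sgn +1
I_A²/I_B² = (5/126)/(5/84) = 2/3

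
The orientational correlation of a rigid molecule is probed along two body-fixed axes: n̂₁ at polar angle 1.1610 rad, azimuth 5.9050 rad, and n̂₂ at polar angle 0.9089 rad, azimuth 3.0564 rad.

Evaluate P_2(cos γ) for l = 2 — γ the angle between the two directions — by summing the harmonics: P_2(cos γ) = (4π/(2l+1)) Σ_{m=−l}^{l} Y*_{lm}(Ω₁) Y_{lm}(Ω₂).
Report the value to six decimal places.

Term-by-term m-sum for l=2 (normalisation 4π/5 = 2.513274):
  [-2]  conj(Y_{2,-2})(Ω₁) = (0.236351, -0.223013) ; Y_{2,-2}(Ω₂) = (0.236879, 0.040756) ; Δ = (0.065076, -0.043194)
  [-1]  conj(Y_{2,-1})(Ω₁) = (0.262366, -0.104241) ; Y_{2,-1}(Ω₂) = (-0.373192, -0.031870) ; Δ = (-0.101235, 0.030540)
  [+0]  conj(Y_{2,0})(Ω₁) = (-0.165195, -0.000000) ; Y_{2,0}(Ω₂) = (0.042026, 0.000000) ; Δ = (-0.006943, -0.000000)
  [+1]  conj(Y_{2,1})(Ω₁) = (-0.262366, -0.104241) ; Y_{2,1}(Ω₂) = (0.373192, -0.031870) ; Δ = (-0.101235, -0.030540)
  [+2]  conj(Y_{2,2})(Ω₁) = (0.236351, 0.223013) ; Y_{2,2}(Ω₂) = (0.236879, -0.040756) ; Δ = (0.065076, 0.043194)
Accumulated sum (-0.079261, 0.000000); after 4π/(2l+1) scaling, (-0.199206, 0.000000) ⇒ P_2 = -0.199206

-0.199206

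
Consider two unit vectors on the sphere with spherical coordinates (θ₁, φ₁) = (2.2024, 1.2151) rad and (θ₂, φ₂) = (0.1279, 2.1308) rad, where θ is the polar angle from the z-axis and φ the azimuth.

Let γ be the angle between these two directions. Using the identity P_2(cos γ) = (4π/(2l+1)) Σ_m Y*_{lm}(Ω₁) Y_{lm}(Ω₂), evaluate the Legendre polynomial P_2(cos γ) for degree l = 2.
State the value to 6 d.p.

-0.089864

Expand P_2 via completeness: Σ_{m} conj(Y_{2,m}) at Ω₁ times Y_{2,m} at Ω₂ —
  term(m=-2) = -0.00041 - 0.00153j   from Y*(Ω₁)=-0.19058 + 0.16427j, Y(Ω₂)=-0.00274 + 0.00566j
  term(m=-1) = -0.02192 + 0.02853j   from Y*(Ω₁)=-0.12820 - 0.34510j, Y(Ω₂)=-0.05192 - 0.08281j
  term(m=+0) = 0.00890 + 0.00000j   from Y*(Ω₁)=0.01446 + 0.00000j, Y(Ω₂)=0.61539 + 0.00000j
  term(m=+1) = -0.02192 - 0.02853j   from Y*(Ω₁)=0.12820 - 0.34510j, Y(Ω₂)=0.05192 - 0.08281j
  term(m=+2) = -0.00041 + 0.00153j   from Y*(Ω₁)=-0.19058 - 0.16427j, Y(Ω₂)=-0.00274 - 0.00566j
Σ over m = -0.03576 - 0.00000j; ×(4π/5) → -0.08986 - 0.00000j. Real part: -0.089864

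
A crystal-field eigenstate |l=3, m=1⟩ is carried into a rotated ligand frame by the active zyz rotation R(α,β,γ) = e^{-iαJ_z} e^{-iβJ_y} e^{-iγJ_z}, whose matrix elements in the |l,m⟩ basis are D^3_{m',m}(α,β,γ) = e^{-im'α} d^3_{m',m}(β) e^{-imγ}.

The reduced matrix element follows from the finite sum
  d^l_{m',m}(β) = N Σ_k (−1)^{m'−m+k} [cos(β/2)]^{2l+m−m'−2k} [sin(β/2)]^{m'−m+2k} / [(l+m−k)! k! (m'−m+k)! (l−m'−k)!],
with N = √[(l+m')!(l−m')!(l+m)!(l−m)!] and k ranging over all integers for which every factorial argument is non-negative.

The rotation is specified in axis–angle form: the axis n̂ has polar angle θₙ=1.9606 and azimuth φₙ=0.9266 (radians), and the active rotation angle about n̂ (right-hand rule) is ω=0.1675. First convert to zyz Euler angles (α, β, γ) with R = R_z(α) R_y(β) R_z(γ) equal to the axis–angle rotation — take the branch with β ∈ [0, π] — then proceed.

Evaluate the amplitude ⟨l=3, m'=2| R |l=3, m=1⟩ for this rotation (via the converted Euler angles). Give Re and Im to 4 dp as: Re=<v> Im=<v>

Axis–angle → zyz. n̂ = (sinθₙcosφₙ, sinθₙsinφₙ, cosθₙ) = (+0.555505, +0.739601, -0.380007), ω = 0.1675.
R = I cosω + sinω [n̂]ₓ + (1−cosω) n̂n̂ᵀ gives
  R = [+0.990323, +0.069104, +0.120350; -0.057604, +0.993660, -0.096546; -0.126259, +0.088679, +0.988026]
β = atan2(√(R₁₃²+R₂₃²), R₃₃) = 0.154909; α = atan2(R₂₃, R₁₃) mod 2π = 5.607100; γ = atan2(R₃₂, −R₃₁) mod 2π = 0.612307
First d^3_{2,1}(β=0.1549), then the phase factors e^{-i(2)α} and e^{-i(1)γ}:
With c≡cos(β/2)=0.997002 and s≡sin(β/2)=0.077377, N=[120·1·24·2]^{1/2}=75.894664
k: max(0,(1)−(2))=0 … min(3+(1),3−(2))=1
  k=0: (−1)^1·75.8947/(24)·0.9970^5·0.0774^1 = -0.241041
  k=1: (−1)^2·75.8947/(12)·0.9970^3·0.0774^3 = +0.002904
d^3_{2,1}(0.1549) = -0.241041 +0.002904 = -0.238137
D = (+0.216887+0.976197i)·(-0.238137)·(+0.818324-0.574757i) = -0.175879-0.160549i

Re=-0.1759 Im=-0.1605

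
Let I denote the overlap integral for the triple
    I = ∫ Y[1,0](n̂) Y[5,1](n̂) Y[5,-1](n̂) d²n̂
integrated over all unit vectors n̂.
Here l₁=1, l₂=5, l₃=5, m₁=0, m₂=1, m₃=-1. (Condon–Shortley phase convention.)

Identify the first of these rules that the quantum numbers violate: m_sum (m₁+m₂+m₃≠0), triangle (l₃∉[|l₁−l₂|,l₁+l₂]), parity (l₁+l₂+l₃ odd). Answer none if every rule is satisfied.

Σmᵢ = 0  ✓
l₃∈[|l₁−l₂|,l₁+l₂]=[4,6], have l₃=5  ✓
Σlᵢ = 11 ⇒ odd  ✗

parity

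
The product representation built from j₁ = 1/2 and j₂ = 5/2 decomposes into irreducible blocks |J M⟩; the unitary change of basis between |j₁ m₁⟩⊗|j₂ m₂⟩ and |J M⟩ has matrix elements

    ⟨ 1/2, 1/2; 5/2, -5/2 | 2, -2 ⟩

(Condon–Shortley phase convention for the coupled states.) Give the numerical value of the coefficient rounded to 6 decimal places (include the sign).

√[5·1!0!4!/6! · 1!0!0!5!0!4!] = √(480)
  +(−1)^0/∏(0,1,0,0,0,4)! = 1/24  (running 1/24)
⟨..|..⟩ = √(480)·(1/24) = +0.912871

+0.912871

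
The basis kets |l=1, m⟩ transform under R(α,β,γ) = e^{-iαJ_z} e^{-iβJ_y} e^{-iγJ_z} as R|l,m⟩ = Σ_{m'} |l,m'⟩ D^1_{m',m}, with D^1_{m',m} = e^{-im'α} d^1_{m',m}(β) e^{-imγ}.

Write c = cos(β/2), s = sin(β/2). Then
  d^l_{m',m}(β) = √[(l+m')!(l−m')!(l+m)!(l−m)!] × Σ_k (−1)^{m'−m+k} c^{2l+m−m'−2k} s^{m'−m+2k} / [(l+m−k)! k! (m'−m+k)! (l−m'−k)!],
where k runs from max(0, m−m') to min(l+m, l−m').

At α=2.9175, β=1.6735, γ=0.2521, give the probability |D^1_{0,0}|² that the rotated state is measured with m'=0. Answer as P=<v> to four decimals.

P=0.0105

First d^1_{0,0}(β=1.6735), then the phase factors e^{-i(0)α} and e^{-i(0)γ}:
c=cos(1.673500/2)=0.669879, s=sin(1.673500/2)=0.742470; N=√[1·1·1·1]=1.000000
k: max(0,(0)−(0))=0 … min(1+(0),1−(0))=1
  k=0: (−1)^0·1.0000/(1)·0.6699^2·0.7425^0 = +0.448738
  k=1: (−1)^1·1.0000/(1)·0.6699^0·0.7425^2 = -0.551262
d^1_{0,0}(1.6735) = +0.448738 -0.551262 = -0.102523
|D^1_{0,0}|² = |d^1_{0,0}(β)|² = (-0.102523)² = 0.010511 (the z-rotation phases have unit modulus)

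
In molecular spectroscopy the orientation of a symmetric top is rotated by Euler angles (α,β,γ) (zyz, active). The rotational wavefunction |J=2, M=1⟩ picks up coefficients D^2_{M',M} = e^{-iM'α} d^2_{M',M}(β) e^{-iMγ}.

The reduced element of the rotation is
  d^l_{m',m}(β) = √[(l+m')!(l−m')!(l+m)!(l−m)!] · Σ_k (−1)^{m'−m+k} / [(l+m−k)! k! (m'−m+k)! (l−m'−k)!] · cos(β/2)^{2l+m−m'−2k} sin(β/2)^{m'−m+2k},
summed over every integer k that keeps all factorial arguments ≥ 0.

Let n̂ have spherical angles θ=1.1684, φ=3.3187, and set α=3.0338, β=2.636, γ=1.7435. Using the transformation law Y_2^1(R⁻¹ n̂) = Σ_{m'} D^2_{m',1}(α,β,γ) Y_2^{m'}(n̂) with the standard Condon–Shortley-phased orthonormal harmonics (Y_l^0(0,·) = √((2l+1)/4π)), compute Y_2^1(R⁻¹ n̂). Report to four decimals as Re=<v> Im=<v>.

Need the full column D^2_{m',1} for m'=−2..2 at α=3.0338, β=2.6360, γ=1.7435.
cos(β/2)=0.250112, sin(β/2)=0.968217
d^2_{-2,1}: single k=3 term ⇒ +0.454028;  D = -0.171898-0.420230i
d^2_{-1,1}: k∈[2..3] ⇒ +0.175929 -0.878801 = -0.702872;  D = -0.194578-0.675403i
d^2_{0,1}: k∈[1..2] ⇒ +0.037107 -0.556069 = -0.518962;  D = +0.089182+0.511242i
d^2_{1,1}: k∈[0..1] ⇒ +0.003913 -0.175929 = -0.172015;  D = -0.011158-0.171653i
d^2_{2,1}: single k=0 term ⇒ -0.030298;  D = -0.001299+0.030270i
Y_2^{m'}(θ=1.1684,φ=3.3187) and Σ D·Y over m':
  (-0.1719-0.4202i)·(+0.3067-0.1134i)  (-0.1946-0.6754i)·(-0.2740+0.0490i)  (+0.0892+0.5112i)·(-0.1703+0.0000i)  (-0.0112-0.1717i)·(+0.2740+0.0490i)  (-0.0013+0.0303i)·(+0.3067+0.1134i)
Y_2^1(R⁻¹ n̂) = -0.027604-0.059363i

Re=-0.0276 Im=-0.0594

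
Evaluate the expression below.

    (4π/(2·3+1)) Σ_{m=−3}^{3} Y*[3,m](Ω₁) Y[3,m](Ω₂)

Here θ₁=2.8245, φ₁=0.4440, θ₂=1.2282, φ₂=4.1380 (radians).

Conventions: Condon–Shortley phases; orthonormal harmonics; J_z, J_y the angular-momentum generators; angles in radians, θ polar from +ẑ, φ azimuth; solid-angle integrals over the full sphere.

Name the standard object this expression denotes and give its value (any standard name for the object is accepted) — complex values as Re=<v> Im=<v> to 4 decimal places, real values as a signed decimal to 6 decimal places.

Legendre polynomial (addition theorem), +0.392774

This sum is the spherical-harmonic addition theorem: it equals the Legendre polynomial P_l(cos γ) of the angle γ between the two directions.
Expand P_3 via completeness: Σ_{m} conj(Y_{3,m}) at Ω₁ times Y_{3,m} at Ω₂ —
  m=-3: (+0.002992+0.012289i) × (+0.344590+0.052916i) = +0.000381+0.004393i  (running Σ = +0.000381+0.004393i)
  m=-2: (-0.059567-0.073242i) × (-0.124755-0.277853i) = -0.012919+0.025688i  (running Σ = -0.012539+0.030081i)
  m=-1: (+0.319760+0.152102i) × (+0.072066-0.111354i) = +0.039981-0.024645i  (running Σ = +0.027442+0.005436i)
  m=0: (-0.536782-0.000000i) × (-0.305351+0.000000i) = +0.163907+0.000000i  (running Σ = +0.191349+0.005436i)
  m=1: (-0.319760+0.152102i) × (-0.072066-0.111354i) = +0.039981+0.024645i  (running Σ = +0.231330+0.030081i)
  m=2: (-0.059567+0.073242i) × (-0.124755+0.277853i) = -0.012919-0.025688i  (running Σ = +0.218411+0.004393i)
  m=3: (-0.002992+0.012289i) × (-0.344590+0.052916i) = +0.000381-0.004393i  (running Σ = +0.218792-0.000000i)
Accumulated sum +0.218792-0.000000i; after 4π/(2l+1) scaling, +0.392774-0.000000i ⇒ P_3 = 0.392774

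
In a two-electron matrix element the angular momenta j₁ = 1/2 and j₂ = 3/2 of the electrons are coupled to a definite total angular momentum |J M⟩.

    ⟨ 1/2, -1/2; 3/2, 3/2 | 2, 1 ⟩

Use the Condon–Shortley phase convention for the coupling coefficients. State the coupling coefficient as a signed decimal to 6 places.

+√(1/4) ≈ +0.500000

j₁+j₂−J=0  J+j₁−j₂=1  J−j₁+j₂=3  j₁+j₂+J+1=5
(j₁±m₁, j₂±m₂, J±M) = (0,1,3,0,3,1)
P² = 9
sum k=0..0:
  [0] +1/6 = 1/6
S = 1/6
C² = P²·S² = 1/4 ; C = +0.500000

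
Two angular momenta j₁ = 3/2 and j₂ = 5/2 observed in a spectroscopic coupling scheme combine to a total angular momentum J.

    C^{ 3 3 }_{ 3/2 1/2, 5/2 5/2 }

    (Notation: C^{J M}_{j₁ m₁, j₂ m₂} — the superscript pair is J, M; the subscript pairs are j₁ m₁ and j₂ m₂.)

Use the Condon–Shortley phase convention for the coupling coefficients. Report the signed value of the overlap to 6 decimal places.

-0.790569  (= −√(5/8))

j₁+j₂−J=1  J+j₁−j₂=2  J−j₁+j₂=4  j₁+j₂+J+1=8
(j₁±m₁, j₂±m₂, J±M) = (2,1,5,0,6,0)
P² = 1440
sum k=1..1:
  [1] −1/48 = -1/48
S = -1/48
C² = P²·S² = 5/8 ; C = -0.790569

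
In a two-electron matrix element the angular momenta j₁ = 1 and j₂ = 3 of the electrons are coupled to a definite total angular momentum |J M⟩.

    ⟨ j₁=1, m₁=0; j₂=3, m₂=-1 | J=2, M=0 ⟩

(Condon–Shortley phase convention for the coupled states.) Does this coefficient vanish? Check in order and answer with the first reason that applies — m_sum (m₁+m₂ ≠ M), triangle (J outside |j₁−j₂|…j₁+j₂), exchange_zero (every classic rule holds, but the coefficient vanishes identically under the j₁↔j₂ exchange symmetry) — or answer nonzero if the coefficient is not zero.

m_sum

m-sum: m₁+m₂ = 0+(-1) = -1, M = 0  ✗ ⇒ coefficient is 0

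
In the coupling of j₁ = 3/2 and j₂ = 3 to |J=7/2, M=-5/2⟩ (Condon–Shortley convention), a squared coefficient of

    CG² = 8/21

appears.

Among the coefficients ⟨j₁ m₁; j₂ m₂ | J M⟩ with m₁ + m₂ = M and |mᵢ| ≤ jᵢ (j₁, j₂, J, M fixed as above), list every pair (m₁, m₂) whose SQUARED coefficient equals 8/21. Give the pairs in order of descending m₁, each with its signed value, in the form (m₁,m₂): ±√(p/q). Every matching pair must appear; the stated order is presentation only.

Admissible pairs with m₁+m₂ = M = -5/2: (-3/2,-1), (-1/2,-2), (1/2,-3)
  (m₁,m₂)=(1/2,-3): CG² = 8/21, CG = +√(8/21)   ← matches the target
  (m₁,m₂)=(-1/2,-2): CG² = 1/7, CG = +√(1/7)
  (m₁,m₂)=(-3/2,-1): CG² = 10/21, CG = −√(10/21)
Pairs with CG² = 8/21: (1/2,-3): +√(8/21)

(1/2,-3): +√(8/21)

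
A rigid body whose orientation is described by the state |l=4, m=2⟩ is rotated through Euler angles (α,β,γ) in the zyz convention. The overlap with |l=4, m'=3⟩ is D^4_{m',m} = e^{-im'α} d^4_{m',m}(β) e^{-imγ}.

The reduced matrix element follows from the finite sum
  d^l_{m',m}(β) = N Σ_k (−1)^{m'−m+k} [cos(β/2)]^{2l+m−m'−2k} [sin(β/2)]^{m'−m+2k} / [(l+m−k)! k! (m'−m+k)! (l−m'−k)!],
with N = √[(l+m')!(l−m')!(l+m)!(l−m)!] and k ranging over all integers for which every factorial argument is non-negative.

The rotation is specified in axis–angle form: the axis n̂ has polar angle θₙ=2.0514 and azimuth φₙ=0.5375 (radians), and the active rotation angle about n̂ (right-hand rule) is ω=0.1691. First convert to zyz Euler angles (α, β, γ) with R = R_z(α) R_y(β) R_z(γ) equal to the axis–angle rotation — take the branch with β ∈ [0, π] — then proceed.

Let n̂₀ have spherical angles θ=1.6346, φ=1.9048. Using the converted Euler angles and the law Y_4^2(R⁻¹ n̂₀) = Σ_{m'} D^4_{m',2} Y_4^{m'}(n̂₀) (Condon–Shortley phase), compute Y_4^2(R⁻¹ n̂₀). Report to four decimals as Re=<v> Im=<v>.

Axis–angle → zyz. n̂ = (sinθₙcosφₙ, sinθₙsinφₙ, cosθₙ) = (+0.761681, +0.453990, -0.462315), ω = 0.1691.
R = I cosω + sinω [n̂]ₓ + (1−cosω) n̂n̂ᵀ gives
  R = [+0.994012, +0.082738, +0.071382; -0.072873, +0.988676, -0.131181; -0.081427, +0.125194, +0.988785]
β = atan2(√(R₁₃²+R₂₃²), R₃₃) = 0.149905; α = atan2(R₂₃, R₁₃) mod 2π = 5.210727; γ = atan2(R₃₂, −R₃₁) mod 2π = 0.994134
Need the full column D^4_{m',2} for m'=−4..4 at α=5.2107, β=0.1499, γ=0.9941.
cos(β/2)=0.997192, sin(β/2)=0.074883
d^4_{-4,2}: single k=6 term ⇒ +0.000001;  D = +0.000001+0.000000i
d^4_{-3,2}: k∈[5..6] ⇒ +0.000026 -0.000000 = +0.000026;  D = +0.000012+0.000023i
d^4_{-2,2}: k∈[4..6] ⇒ +0.000466 -0.000002 +0.000000 = +0.000464;  D = -0.000254+0.000389i
d^4_{-1,2}: k∈[3..5] ⇒ +0.005855 -0.000050 +0.000000 = +0.005806;  D = -0.005787-0.000469i
d^4_{0,2}: k∈[2..4] ⇒ +0.052307 -0.000787 +0.000002 = +0.051522;  D = -0.020890-0.047097i
d^4_{1,2}: k∈[1..3] ⇒ +0.311508 -0.008783 +0.000033 = +0.302758;  D = +0.184425-0.240104i
d^4_{2,2}: k∈[0..2] ⇒ +0.977758 -0.066163 +0.000466 = +0.912062;  D = +0.900894+0.142289i
d^4_{3,2}: k∈[0..1] ⇒ -0.274724 +0.004648 = -0.270077;  D = -0.090497-0.254464i
d^4_{4,2}: single k=0 term ⇒ +0.029175;  D = -0.019473+0.021726i
Y_4^{m'}(θ=1.6346,φ=1.9048) and Σ D·Y over m':
  (+0.0000+0.0000i)·(+0.1021-0.4269i)  (+0.0000+0.0000i)·(-0.0668-0.0427i)  (-0.0003+0.0004i)·(+0.2541-0.2005i)  (-0.0058-0.0005i)·(-0.0293-0.0845i)  (-0.0209-0.0471i)·(+0.3045+0.0000i)  (+0.1844-0.2401i)·(+0.0293-0.0845i)  (+0.9009+0.1423i)·(+0.2541+0.2005i)  (-0.0905-0.2545i)·(+0.0668-0.0427i)  (-0.0195+0.0217i)·(+0.1021+0.4269i)
Y_4^2(R⁻¹ n̂) = +0.151114+0.161230i

Re=0.1511 Im=0.1612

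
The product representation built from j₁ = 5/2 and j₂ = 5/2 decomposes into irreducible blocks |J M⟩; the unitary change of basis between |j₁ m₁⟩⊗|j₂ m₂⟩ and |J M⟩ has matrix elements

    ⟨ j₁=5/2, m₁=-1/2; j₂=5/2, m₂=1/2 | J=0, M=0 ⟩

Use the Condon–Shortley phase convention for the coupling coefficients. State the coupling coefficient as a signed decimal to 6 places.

-0.408248  (= −√(1/6))

triangle: 5!·0!·0!/6! = 120/720
(j±m)!: 2!·3!·3!·2!·0!·0! = 144
prefactor² = (2J+1)·Δ·N² = 24
  k=3: −1/(3!·2!·0!·0!·0!·0!) = -1/12
Σ = -1/12  ⇒  CG² = 24·(-1/12)² = 1/6
CG = −√(1/6) = -0.408248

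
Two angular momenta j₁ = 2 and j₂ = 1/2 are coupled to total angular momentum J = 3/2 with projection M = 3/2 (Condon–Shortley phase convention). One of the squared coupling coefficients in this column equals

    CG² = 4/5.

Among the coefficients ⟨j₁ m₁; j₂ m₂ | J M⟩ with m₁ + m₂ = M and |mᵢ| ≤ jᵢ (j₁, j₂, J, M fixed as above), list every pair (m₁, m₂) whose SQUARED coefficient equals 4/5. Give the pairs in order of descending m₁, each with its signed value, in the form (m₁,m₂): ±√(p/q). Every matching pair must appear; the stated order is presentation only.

Admissible pairs with m₁+m₂ = M = 3/2: (1,1/2), (2,-1/2)
  (m₁,m₂)=(2,-1/2): CG² = 4/5, CG = +√(4/5)   ← matches the target
  (m₁,m₂)=(1,1/2): CG² = 1/5, CG = −√(1/5)
Pairs with CG² = 4/5: (2,-1/2): +√(4/5)

(2,-1/2): +√(4/5)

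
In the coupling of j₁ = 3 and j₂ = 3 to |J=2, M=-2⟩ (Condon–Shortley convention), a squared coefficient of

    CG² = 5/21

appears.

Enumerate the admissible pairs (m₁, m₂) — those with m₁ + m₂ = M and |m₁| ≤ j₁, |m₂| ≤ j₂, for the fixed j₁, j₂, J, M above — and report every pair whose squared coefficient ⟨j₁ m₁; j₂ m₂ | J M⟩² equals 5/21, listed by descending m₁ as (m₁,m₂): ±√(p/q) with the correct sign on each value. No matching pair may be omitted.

(0,-2): −√(5/21); (-2,0): −√(5/21)

Admissible pairs with m₁+m₂ = M = -2: (-3,1), (-2,0), (-1,-1), (0,-2), (1,-3)
  (m₁,m₂)=(1,-3): CG² = 5/42, CG = +√(5/42)
  (m₁,m₂)=(0,-2): CG² = 5/21, CG = −√(5/21)   ← matches the target
  (m₁,m₂)=(-1,-1): CG² = 2/7, CG = +√(2/7)
  (m₁,m₂)=(-2,0): CG² = 5/21, CG = −√(5/21)   ← matches the target
  (m₁,m₂)=(-3,1): CG² = 5/42, CG = +√(5/42)
Pairs with CG² = 5/21: (0,-2): −√(5/21); (-2,0): −√(5/21)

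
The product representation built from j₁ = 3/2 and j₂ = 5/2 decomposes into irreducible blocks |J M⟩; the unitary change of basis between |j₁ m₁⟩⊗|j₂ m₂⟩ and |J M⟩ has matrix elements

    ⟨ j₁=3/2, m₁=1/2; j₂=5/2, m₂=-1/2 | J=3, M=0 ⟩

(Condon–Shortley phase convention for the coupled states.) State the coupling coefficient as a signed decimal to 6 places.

+0.447214

√[7·1!2!4!/8! · 2!1!2!3!3!3!] = √(36/5)
  +(−1)^0/∏(0,1,1,2,1,2)! = 1/4  (running 1/4)
  +(−1)^1/∏(1,0,0,1,2,3)! = -1/12  (running 1/6)
⟨..|..⟩ = √(36/5)·(1/6) = +0.447214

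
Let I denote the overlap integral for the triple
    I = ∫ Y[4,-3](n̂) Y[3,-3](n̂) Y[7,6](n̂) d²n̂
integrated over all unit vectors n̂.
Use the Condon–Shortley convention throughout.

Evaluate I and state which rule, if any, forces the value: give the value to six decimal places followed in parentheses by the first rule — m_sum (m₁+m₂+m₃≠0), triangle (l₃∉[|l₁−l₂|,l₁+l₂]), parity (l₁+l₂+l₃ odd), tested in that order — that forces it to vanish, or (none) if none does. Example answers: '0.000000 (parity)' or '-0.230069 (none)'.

0.279120 (none)

Rules hold: Σm=0, L=14 even, 1≤7≤7.
N = 9·7·15 = 945
Δ = 0!·8!·6!/15! = 1/45045
Racah Σ t=0..0: t=0:+1/20736 = 1/20736
⇒ 3j(4 3 7; 0 0 0)² = 35/1287, sgn -1
Racah Σ t=0..0: t=0:+1/3628800 = 1/3628800
⇒ 3j(4 3 7; -3 -3 6)² = 4/105, sgn -1
4πI² = N·(3j₀)²·(3jₘ)² = 140/143
I = +1·√(0.979021/4π) = 0.27912007
No selection rule forces the value: the integral is nonzero (none).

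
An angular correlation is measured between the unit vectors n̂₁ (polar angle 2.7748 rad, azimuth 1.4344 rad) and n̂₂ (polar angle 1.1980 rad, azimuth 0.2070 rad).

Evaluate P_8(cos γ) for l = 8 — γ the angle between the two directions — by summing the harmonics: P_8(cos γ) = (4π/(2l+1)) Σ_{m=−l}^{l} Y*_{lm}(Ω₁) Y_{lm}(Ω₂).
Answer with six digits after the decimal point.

Addition theorem: P_8(cos γ) = (4π/17) Σ_m Y*_{lm}(Ω₁) Y_{lm}(Ω₂), m = −8…8:
  [-8]  conj(Y_{8,-8})(Ω₁) = 0.00007 - 0.00013j ; Y_{8,-8}(Ω₂) = -0.02482 - 0.29064j ; Δ = -0.00004 - 0.00002j
  [-7]  conj(Y_{8,-7})(Ω₁) = 0.00120 + 0.00085j ; Y_{8,-7}(Ω₂) = 0.05544 - 0.45293j ; Δ = 0.00045 - 0.00050j
  [-6]  conj(Y_{8,-6})(Ω₁) = -0.00661 + 0.00706j ; Y_{8,-6}(Ω₂) = 0.07850 - 0.23009j ; Δ = 0.00111 + 0.00207j
  [-5]  conj(Y_{8,-5})(Ω₁) = -0.02858 - 0.03520j ; Y_{8,-5}(Ω₂) = -0.10701 + 0.18023j ; Δ = 0.00940 - 0.00138j
  [-4]  conj(Y_{8,-4})(Ω₁) = 0.13249 - 0.08043j ; Y_{8,-4}(Ω₂) = -0.22466 + 0.24467j ; Δ = -0.01009 + 0.05049j
  [-3]  conj(Y_{8,-3})(Ω₁) = 0.14899 + 0.34355j ; Y_{8,-3}(Ω₂) = 0.04958 - 0.03547j ; Δ = 0.01957 + 0.01175j
  [-2]  conj(Y_{8,-2})(Ω₁) = -0.55094 + 0.15413j ; Y_{8,-2}(Ω₂) = 0.30607 - 0.13449j ; Δ = -0.14790 + 0.12127j
  [-1]  conj(Y_{8,-1})(Ω₁) = -0.04736 - 0.34510j ; Y_{8,-1}(Ω₂) = 0.00324 - 0.00068j ; Δ = -0.00039 - 0.00109j
  [+0]  conj(Y_{8,0})(Ω₁) = -0.35038 + 0.00000j ; Y_{8,0}(Ω₂) = -0.32934 + 0.00000j ; Δ = 0.11539 + 0.00000j
  [+1]  conj(Y_{8,1})(Ω₁) = 0.04736 - 0.34510j ; Y_{8,1}(Ω₂) = -0.00324 - 0.00068j ; Δ = -0.00039 + 0.00109j
  [+2]  conj(Y_{8,2})(Ω₁) = -0.55094 - 0.15413j ; Y_{8,2}(Ω₂) = 0.30607 + 0.13449j ; Δ = -0.14790 - 0.12127j
  [+3]  conj(Y_{8,3})(Ω₁) = -0.14899 + 0.34355j ; Y_{8,3}(Ω₂) = -0.04958 - 0.03547j ; Δ = 0.01957 - 0.01175j
  [+4]  conj(Y_{8,4})(Ω₁) = 0.13249 + 0.08043j ; Y_{8,4}(Ω₂) = -0.22466 - 0.24467j ; Δ = -0.01009 - 0.05049j
  [+5]  conj(Y_{8,5})(Ω₁) = 0.02858 - 0.03520j ; Y_{8,5}(Ω₂) = 0.10701 + 0.18023j ; Δ = 0.00940 + 0.00138j
  [+6]  conj(Y_{8,6})(Ω₁) = -0.00661 - 0.00706j ; Y_{8,6}(Ω₂) = 0.07850 + 0.23009j ; Δ = 0.00111 - 0.00207j
  [+7]  conj(Y_{8,7})(Ω₁) = -0.00120 + 0.00085j ; Y_{8,7}(Ω₂) = -0.05544 - 0.45293j ; Δ = 0.00045 + 0.00050j
  [+8]  conj(Y_{8,8})(Ω₁) = 0.00007 + 0.00013j ; Y_{8,8}(Ω₂) = -0.02482 + 0.29064j ; Δ = -0.00004 + 0.00002j
Σ over m = -0.14037 + 0.00000j; ×(4π/17) → -0.10376 + 0.00000j. Real part: -0.103760

-0.103760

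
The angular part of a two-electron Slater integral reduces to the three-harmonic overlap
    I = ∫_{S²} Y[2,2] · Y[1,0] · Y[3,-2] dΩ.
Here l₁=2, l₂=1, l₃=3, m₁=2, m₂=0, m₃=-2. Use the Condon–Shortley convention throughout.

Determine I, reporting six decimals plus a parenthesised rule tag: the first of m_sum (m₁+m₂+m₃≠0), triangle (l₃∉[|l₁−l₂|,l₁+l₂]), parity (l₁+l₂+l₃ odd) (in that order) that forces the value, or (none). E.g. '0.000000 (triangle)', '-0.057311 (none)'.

Rules hold: Σm=0, L=6 even, 1≤3≤3.
N = 5·3·7 = 105
Δ = 0!·4!·2!/7! = 1/105
Racah Σ t=0..0: t=0:+1/4 = 1/4
⇒ 3j(2 1 3; 0 0 0)² = 3/35, sgn -1
Racah Σ t=0..0: t=0:+1/24 = 1/24
⇒ 3j(2 1 3; 2 0 -2)² = 1/21, sgn -1
4πI² = N·(3j₀)²·(3jₘ)² = 3/7
I = +1·√(0.428571/4π) = 0.18467439
No selection rule forces the value: the integral is nonzero (none).

0.184674 (none)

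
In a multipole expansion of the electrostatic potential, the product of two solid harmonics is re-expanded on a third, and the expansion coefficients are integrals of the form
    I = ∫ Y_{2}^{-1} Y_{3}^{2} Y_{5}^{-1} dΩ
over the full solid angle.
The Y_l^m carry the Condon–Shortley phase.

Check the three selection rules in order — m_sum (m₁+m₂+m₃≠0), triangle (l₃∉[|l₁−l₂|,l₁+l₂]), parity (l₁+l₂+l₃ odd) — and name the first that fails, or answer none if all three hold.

none

m₁+m₂+m₃ = -1 + 2 − 1 = 0  ✓
triangle: |2−3|=1 ≤ l₃=5 ≤ 2+3=5  ✓
parity: l₁+l₂+l₃ = 10 is even  ✓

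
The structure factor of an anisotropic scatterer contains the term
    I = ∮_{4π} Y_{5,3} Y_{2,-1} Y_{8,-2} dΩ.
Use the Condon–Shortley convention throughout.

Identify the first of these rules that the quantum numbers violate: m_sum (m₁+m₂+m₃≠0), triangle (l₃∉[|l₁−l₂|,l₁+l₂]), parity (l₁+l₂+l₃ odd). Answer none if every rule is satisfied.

triangle

m₁+m₂+m₃ = 3 − 1 − 2 = 0  ✓
triangle: need |l₁−l₂| ≤ l₃ ≤ l₁+l₂ = [3,7]; l₃=8 is outside  ✗
parity: l₁+l₂+l₃ = 15 is odd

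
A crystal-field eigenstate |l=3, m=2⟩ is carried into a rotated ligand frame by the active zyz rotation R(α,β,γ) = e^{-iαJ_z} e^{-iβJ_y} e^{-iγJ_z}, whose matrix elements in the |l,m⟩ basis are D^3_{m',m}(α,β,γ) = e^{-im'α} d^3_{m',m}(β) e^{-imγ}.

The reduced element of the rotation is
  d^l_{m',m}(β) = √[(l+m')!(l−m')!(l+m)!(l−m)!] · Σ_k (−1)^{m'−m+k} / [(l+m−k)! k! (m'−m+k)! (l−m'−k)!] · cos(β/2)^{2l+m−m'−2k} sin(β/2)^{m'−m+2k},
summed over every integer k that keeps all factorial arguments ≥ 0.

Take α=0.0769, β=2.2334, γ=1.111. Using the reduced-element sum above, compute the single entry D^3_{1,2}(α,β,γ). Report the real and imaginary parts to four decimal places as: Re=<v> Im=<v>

Re=0.2271 Im=0.2547

First d^3_{1,2}(β=2.2334), then the phase factors e^{-i(1)α} and e^{-i(2)γ}:
Half-angle: c=0.438650, s=0.898658. N=√(24·2·120·1)=75.894664
Admissible k: 1..2 (factorial args all ≥0)
  k=1: (−1)^0·75.8947/(24)·0.4387^5·0.8987^1 = +0.046152
  k=2: (−1)^1·75.8947/(12)·0.4387^3·0.8987^3 = -0.387408
d^3_{1,2}(2.2334) = +0.046152 -0.387408 = -0.341256
Attach z-rotation phases: D = e^{-i(1)(0.0769)}·(-0.341256)·e^{-i(2)(1.1110)} = +0.227091+0.254727i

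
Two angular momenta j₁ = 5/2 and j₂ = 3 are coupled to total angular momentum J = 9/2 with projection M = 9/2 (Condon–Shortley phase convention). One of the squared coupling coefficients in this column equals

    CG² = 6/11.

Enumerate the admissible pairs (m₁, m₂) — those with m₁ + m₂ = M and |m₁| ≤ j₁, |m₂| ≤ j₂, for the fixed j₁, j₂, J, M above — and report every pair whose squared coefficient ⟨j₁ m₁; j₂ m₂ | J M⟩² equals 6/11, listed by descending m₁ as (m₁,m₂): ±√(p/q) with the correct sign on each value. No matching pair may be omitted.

(3/2,3): −√(6/11)

Admissible pairs with m₁+m₂ = M = 9/2: (3/2,3), (5/2,2)
  (m₁,m₂)=(5/2,2): CG² = 5/11, CG = +√(5/11)
  (m₁,m₂)=(3/2,3): CG² = 6/11, CG = −√(6/11)   ← matches the target
Pairs with CG² = 6/11: (3/2,3): −√(6/11)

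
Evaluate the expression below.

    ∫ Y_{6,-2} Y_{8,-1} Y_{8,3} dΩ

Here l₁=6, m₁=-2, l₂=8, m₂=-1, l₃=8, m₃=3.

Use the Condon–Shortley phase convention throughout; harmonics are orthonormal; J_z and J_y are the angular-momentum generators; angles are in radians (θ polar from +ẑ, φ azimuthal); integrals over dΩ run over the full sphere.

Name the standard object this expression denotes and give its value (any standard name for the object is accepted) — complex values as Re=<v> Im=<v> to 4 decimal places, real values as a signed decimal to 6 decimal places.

This is a Gaunt coefficient — the integral of a triple product of spherical harmonics over the sphere.
Rules hold: Σm=0, L=22 even, 2≤8≤14.
N = 13·17·17 = 3757
Δ = 6!·6!·10!/23! = 1/13742520792
Racah Σ t=0..6: t=0:+1/41803776000 t=1:−1/435456000 t=2:+1/39813120 t=3:−1/18662400 t=4:+1/39813120 t=5:−1/435456000 t=6:+1/41803776000 = -11/1393459200
⇒ 3j(6 8 8; 0 0 0)² = 600/96577, sgn -1
Racah Σ t=2..6: t=2:+1/497664000 t=3:−1/74649600 t=4:+1/69672960 t=5:−1/348364800 t=6:+1/12541132800 = 11/62705664000
⇒ 3j(6 8 8; -2 -1 3)² = 11/579462, sgn -1
4πI² = N·(3j₀)²·(3jₘ)² = 1100/2482597
I = +1·√(0.000443084/4π) = 0.00593797

Gaunt coefficient, +0.005938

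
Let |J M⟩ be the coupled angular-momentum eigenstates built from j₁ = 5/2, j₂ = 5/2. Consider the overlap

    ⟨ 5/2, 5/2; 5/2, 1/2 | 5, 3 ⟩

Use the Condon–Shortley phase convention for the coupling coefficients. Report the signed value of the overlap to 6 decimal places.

+0.471405  (= +√(2/9))

j₁+j₂−J=0  J+j₁−j₂=5  J−j₁+j₂=5  j₁+j₂+J+1=11
(j₁±m₁, j₂±m₂, J±M) = (5,0,3,2,8,2)
P² = 460800
sum k=0..0:
  [0] +1/1440 = 1/1440
S = 1/1440
C² = P²·S² = 2/9 ; C = +0.471405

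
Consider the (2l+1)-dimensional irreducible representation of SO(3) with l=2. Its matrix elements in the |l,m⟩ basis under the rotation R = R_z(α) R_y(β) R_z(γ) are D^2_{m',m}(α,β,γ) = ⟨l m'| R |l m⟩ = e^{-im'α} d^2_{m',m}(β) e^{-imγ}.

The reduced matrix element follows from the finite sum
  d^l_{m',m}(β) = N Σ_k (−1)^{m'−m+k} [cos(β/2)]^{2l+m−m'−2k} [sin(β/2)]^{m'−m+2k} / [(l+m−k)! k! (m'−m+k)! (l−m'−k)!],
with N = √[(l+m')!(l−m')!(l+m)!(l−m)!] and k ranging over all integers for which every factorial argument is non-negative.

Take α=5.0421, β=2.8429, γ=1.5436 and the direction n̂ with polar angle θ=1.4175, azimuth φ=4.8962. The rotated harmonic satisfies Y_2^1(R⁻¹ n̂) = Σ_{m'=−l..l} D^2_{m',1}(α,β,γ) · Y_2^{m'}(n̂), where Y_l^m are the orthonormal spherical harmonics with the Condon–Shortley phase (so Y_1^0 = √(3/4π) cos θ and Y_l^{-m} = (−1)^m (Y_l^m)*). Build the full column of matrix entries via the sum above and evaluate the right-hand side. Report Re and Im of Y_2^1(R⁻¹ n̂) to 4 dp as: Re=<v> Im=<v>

Need the full column D^2_{m',1} for m'=−2..2 at α=5.0421, β=2.8429, γ=1.5436.
cos(β/2)=0.148792, sin(β/2)=0.988869
d^2_{-2,1}: single k=3 term ⇒ +0.287756;  D = -0.182416+0.222549i
d^2_{-1,1}: k∈[2..3] ⇒ +0.064947 -0.956212 = -0.891266;  D = +0.835100+0.311389i
d^2_{0,1}: k∈[1..2] ⇒ +0.007979 -0.352428 = -0.344449;  D = -0.009367+0.344321i
d^2_{1,1}: k∈[0..1] ⇒ +0.000490 -0.064947 = -0.064456;  D = -0.061529+0.019203i
d^2_{2,1}: single k=0 term ⇒ -0.006515;  D = -0.003850-0.005256i
Y_2^{m'}(θ=1.4175,φ=4.8962) and Σ D·Y over m':
  (-0.1824+0.2225i)·(-0.3521+0.1356i)  (+0.8351+0.3114i)·(+0.0213+0.1146i)  (-0.0094+0.3443i)·(-0.2933+0.0000i)  (-0.0615+0.0192i)·(-0.0213+0.1146i)  (-0.0038-0.0053i)·(-0.3521-0.1356i)
Y_2^1(R⁻¹ n̂) = +0.018651-0.106821i

Re=0.0187 Im=-0.1068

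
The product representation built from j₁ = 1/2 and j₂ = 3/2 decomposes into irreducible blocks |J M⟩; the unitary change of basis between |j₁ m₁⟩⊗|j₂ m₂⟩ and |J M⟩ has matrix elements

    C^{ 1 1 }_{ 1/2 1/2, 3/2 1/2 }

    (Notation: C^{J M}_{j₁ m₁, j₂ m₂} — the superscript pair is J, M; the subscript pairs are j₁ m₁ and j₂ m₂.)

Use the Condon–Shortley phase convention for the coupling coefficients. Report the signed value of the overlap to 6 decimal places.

+0.500000  (= +√(1/4))

triangle: 1!*0!*2!/4! = 2/24
(j±m)!: 1!*0!*2!*1!*2!*0! = 4
prefactor² = (2J+1)*Δ*N² = 1
  k=0: +1/(0!*1!*0!*2!*0!*0!) = 1/2
Σ = 1/2  ⇒  CG² = 1*(1/2)² = 1/4
CG = +√(1/4) = +0.500000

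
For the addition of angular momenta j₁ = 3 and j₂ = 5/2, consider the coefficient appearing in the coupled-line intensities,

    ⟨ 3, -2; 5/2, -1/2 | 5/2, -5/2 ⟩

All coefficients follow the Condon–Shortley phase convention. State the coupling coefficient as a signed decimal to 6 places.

+√(5/14) = +0.597614

√[6·3!3!2!/9! · 1!5!2!3!0!5!] = √(1440/7)
  +(−1)^2/∏(2,1,3,0,0,2)! = 1/24  (running 1/24)
⟨..|..⟩ = √(1440/7)·(1/24) = +0.597614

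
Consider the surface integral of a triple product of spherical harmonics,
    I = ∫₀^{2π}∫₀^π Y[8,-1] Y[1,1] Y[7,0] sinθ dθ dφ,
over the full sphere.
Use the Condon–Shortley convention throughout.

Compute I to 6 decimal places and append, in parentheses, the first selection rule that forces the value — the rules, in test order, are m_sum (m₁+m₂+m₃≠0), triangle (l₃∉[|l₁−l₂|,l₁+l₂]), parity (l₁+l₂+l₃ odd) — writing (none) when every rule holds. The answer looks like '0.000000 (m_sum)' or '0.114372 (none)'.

-0.183585 (none)

m-sum 0 ✓  L=16 even ✓  7≤7≤9 ✓
Π(2lᵢ+1) = 17×3×15 = 765
triangle coeff Δ(8,1,7) = 1/2040
Σ_t [1,1]: t=1:−1/25401600 = -1/25401600
(3j)²=8/255 [(8 1 7; 0 0 0)], sign=+1
Σ_t [2,2]: t=2:+1/50803200 = 1/50803200
(3j)²=3/170 [(8 1 7; -1 1 0)], sign=-1
⇒ 4πI² = 36/85
I = (-1)√(36/85/(4π)) = -0.18358486
No selection rule forces the value: the integral is nonzero (none).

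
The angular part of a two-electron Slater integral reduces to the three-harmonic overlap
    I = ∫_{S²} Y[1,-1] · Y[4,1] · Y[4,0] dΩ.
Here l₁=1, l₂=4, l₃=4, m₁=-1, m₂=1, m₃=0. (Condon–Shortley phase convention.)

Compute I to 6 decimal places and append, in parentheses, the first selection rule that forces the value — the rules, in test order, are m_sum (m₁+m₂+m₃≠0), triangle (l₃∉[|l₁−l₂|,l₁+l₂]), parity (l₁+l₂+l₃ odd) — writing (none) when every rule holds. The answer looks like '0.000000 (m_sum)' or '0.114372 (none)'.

l₁+l₂+l₃=9 is odd: 3j(l;000)=0 ⇒ I=0

0.000000 (parity)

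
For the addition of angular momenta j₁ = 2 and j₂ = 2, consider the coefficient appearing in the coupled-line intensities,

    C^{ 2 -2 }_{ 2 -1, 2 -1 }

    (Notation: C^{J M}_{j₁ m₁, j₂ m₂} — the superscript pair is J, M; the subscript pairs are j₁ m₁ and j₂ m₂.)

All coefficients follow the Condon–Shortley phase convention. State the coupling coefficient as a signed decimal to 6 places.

−√(3/7) ≈ -0.654654

j₁+j₂−J=2  J+j₁−j₂=2  J−j₁+j₂=2  j₁+j₂+J+1=7
(j₁±m₁, j₂±m₂, J±M) = (1,3,1,3,0,4)
P² = 48/7
sum k=1..1:
  [1] −1/4 = -1/4
S = -1/4
C² = P²·S² = 3/7 ; C = -0.654654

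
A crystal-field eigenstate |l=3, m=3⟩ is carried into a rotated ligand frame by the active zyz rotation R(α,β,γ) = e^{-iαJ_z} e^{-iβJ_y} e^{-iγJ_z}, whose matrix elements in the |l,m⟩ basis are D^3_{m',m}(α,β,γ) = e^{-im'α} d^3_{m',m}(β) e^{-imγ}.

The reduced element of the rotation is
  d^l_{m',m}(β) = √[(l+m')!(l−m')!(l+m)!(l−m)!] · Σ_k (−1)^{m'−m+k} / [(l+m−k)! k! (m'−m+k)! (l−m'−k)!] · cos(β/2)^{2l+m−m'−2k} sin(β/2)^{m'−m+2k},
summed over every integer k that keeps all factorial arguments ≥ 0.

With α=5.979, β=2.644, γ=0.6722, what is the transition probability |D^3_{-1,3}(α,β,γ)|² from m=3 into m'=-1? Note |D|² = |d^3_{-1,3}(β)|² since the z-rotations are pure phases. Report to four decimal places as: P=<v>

First d^3_{-1,3}(β=2.6440), then the phase factors e^{-i(-1)α} and e^{-i(3)γ}:
Half-angle: c=0.246238, s=0.969210. N=√(2·24·720·1)=185.903201
k∈{4} keeps every argument non-negative
  k=4: (−1)^0·185.9032/(48)·0.2462^2·0.9692^4 = +0.207217
d^3_{-1,3}(2.6440) = +0.207217
|D^3_{-1,3}|² = |d^3_{-1,3}(β)|² = (+0.207217)² = 0.042939 (the z-rotation phases have unit modulus)

P=0.0429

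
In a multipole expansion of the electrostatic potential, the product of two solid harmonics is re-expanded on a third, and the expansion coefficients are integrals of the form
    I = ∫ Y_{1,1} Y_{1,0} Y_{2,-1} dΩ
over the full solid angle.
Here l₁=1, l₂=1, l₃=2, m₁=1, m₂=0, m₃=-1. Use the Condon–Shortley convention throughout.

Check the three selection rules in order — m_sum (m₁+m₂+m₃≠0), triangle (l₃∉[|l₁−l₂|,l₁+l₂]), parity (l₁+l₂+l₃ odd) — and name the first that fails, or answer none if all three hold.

azimuthal sum: 1 + 0 − 1 = 0  ✓
0 ≤ 2 ≤ 2 (triangle on l)  ✓
L = 1 + 1 + 2 = 4 (even)  ✓

none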